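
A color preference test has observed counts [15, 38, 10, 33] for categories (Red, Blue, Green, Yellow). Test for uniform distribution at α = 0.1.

Expected = 24 each. χ² = Σ(O-E)²/E = 23.083. df = 3, critical value = 6.251. Reject H₀.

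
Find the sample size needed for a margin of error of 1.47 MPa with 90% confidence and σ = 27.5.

n = (z*σ/E)² = (1.645×27.5/1.47)² = 947.03 → n = 948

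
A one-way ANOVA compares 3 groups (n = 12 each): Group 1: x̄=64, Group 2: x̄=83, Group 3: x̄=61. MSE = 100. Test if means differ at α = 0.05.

Grand mean = 69.33. SS_between = 3416.0, MS_between = 1708.0. F = 17.08, F_crit ≈ 3.285. Reject H₀.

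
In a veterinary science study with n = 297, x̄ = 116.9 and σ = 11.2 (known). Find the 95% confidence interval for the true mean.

CI = x̄ ± z*(σ/√n) = 116.9 ± 1.96(11.2/√297) = 116.9 ± 1.27 = (115.63, 118.17)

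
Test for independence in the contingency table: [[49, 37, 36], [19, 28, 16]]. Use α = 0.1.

χ² = 3.738. df = 2, critical = 4.605. Fail to reject H₀. No evidence of dependence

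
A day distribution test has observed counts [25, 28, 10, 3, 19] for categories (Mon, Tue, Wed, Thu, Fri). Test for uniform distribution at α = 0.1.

Expected = 17 each. χ² = Σ(O-E)²/E = 25.529. df = 4, critical value = 7.779. Reject H₀.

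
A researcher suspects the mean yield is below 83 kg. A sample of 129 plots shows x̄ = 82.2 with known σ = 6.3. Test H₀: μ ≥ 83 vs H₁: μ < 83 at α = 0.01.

z = -1.442. Critical value: -2.33. Fail to reject H₀.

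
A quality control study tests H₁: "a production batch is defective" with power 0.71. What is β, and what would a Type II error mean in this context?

β = 1 - power = 1 - 0.71 = 0.29. A Type II error is failing to reject H₀ when H₀ is false (false negative) — here, failing to conclude that a production batch is defective when in fact it is true. Consequence: shipping a defective batch — faulty products reach customers.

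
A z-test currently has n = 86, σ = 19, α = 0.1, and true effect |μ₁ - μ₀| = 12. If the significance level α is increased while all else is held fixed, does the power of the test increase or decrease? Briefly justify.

Power increases: a larger α lowers the critical value, so more of the H₁ sampling distribution falls in the rejection region.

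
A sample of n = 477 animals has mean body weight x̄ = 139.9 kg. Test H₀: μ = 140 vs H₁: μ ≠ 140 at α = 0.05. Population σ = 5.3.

z = (x̄ - μ₀)/(σ/√n) = (139.9 - 140)/(5.3/√477) = -0.412. Critical value: ±1.96. Since |-0.412| ≤ 1.96, Fail to reject H₀.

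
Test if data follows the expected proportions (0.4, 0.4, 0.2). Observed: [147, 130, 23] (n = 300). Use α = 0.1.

Expected: [120.0, 120.0, 60.0]. χ² = 29.725. df = 2, critical = 4.605. Reject H₀.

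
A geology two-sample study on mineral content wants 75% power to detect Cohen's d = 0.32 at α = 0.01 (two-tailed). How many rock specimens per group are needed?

z_{α/2} = 2.576, z_β = Φ⁻¹(0.75) = 0.674. For small effect (d = 0.32): n per group = 2(z_{α/2} + z_β)²/d² = 2(2.576 + 0.674)²/0.32² = 206.3 → 207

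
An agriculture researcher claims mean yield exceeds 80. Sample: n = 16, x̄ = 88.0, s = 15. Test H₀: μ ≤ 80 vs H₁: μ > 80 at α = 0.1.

t = (88.0 - 80)/(15/√16) = 2.133, df = 15. Critical t = 1.341. Reject H₀.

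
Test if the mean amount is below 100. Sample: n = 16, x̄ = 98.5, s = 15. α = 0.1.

t = (98.5 - 100)/(15/√16) = -0.4, df = 15. Critical t = -1.341. Fail to reject H₀.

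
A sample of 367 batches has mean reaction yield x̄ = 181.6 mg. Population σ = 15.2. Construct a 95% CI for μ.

CI = x̄ ± z*(σ/√n) = 181.6 ± 1.96(15.2/√367) = 181.6 ± 1.56 = (180.04, 183.16)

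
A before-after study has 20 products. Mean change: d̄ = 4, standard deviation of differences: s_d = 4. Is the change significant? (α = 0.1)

t = d̄/(s_d/√n) = 4/(4/√20) = 4.472. df = 19, critical t = ±1.729. Reject H₀.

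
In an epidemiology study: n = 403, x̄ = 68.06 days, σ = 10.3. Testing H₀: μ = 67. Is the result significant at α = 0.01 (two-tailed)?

z = (68.06 - 67)/(10.3/√403) = 2.066. Since |z| ≤ 2.576, not significant at α = 0.01.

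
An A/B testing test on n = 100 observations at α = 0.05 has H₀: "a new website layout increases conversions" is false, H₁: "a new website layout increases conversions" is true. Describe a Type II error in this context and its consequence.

Type II error: failing to reject H₀ when it is false — concluding that a new website layout increases conversions is not supported when in fact it is. Consequence: discarding a layout that would have improved conversions — lost revenue.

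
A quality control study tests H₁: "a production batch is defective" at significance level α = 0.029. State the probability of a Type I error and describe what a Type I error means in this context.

P(Type I error) = α = 0.029. A Type I error is rejecting H₀ when H₀ is actually true (false positive) — here, concluding that a production batch is defective when in fact this is not the case. Consequence: scrapping a good batch — wasted material and cost for no reason.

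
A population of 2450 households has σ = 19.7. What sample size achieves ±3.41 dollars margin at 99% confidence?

Without FPC: n₀ = (2.576×19.7/3.41)² = 221.47. With FPC: n = n₀N/(n₀+N-1) = 203.2 → n = 204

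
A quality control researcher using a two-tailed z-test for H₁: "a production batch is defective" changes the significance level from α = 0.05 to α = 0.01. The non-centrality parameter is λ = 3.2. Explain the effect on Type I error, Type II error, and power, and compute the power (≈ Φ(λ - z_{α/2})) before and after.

Decreasing α from 0.05 to 0.01:
• Type I error rate decreases (α is the Type I rate by definition).
• Critical value moves from z_{α/2} = 1.96 to 2.576, so power = Φ(λ - z_{α/2}) goes from Φ(3.2 - 1.96) = 0.893 to Φ(3.2 - 2.576) = 0.734.
• Type II error rate β = 1 - power therefore increases (0.107 → 0.266).
Appropriate when false positives are costly — here, scrapping a good batch — wasted material and cost for no reason.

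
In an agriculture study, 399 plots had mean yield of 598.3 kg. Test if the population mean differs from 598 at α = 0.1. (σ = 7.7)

z = (x̄ - μ₀)/(σ/√n) = (598.3 - 598)/(7.7/√399) = 0.778. Critical value: ±1.645. Since |0.778| ≤ 1.645, Fail to reject H₀.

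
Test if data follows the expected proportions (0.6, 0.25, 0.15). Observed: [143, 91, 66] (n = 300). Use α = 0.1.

Expected: [180.0, 75.0, 45.0]. χ² = 20.819. df = 2, critical = 4.605. Reject H₀.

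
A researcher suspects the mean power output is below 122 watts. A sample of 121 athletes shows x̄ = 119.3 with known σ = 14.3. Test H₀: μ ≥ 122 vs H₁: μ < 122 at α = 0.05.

z = -2.077. Critical value: -1.645. Reject H₀.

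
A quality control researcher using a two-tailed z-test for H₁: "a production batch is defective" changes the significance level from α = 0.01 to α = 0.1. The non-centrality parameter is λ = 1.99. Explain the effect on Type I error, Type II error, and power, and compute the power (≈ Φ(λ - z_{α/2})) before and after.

Increasing α from 0.01 to 0.1:
• Type I error rate increases (α is the Type I rate by definition).
• Critical value moves from z_{α/2} = 2.576 to 1.645, so power = Φ(λ - z_{α/2}) goes from Φ(1.99 - 2.576) = 0.279 to Φ(1.99 - 1.645) = 0.635.
• Type II error rate β = 1 - power therefore decreases (0.721 → 0.365).
Appropriate when false negatives are costly — here, shipping a defective batch — faulty products reach customers.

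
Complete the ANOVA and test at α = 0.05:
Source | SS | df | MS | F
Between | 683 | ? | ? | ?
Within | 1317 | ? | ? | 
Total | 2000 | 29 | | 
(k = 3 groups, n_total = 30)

df_between = 2, df_within = 27. MS_between = 341.5, MS_within = 48.78. F = 7.001, F_crit ≈ 3.354. Reject H₀.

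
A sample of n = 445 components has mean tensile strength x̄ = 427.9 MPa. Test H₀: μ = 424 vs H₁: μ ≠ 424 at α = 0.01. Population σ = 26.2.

z = (x̄ - μ₀)/(σ/√n) = (427.9 - 424)/(26.2/√445) = 3.14. Critical value: ±2.576. Since |3.14| > 2.576, Reject H₀.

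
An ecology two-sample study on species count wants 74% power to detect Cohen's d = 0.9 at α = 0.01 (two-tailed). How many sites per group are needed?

z_{α/2} = 2.576, z_β = Φ⁻¹(0.74) = 0.643. For large effect (d = 0.9): n per group = 2(z_{α/2} + z_β)²/d² = 2(2.576 + 0.643)²/0.9² = 25.6 → 26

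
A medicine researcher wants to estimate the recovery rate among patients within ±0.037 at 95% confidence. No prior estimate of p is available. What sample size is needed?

Conservative approach: use p = 0.5 (maximizes p(1-p) = 0.25). n = z²(0.25)/E² = 1.96²×0.25/0.037² = 701.5 → n = 702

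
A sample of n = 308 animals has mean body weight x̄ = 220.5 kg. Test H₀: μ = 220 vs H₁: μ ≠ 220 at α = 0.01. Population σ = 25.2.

z = (x̄ - μ₀)/(σ/√n) = (220.5 - 220)/(25.2/√308) = 0.348. Critical value: ±2.576. Since |0.348| ≤ 2.576, Fail to reject H₀.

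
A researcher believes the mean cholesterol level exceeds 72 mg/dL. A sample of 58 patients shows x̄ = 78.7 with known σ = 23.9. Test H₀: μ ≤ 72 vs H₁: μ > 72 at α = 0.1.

z = 2.135. Critical value: 1.28. Reject H₀.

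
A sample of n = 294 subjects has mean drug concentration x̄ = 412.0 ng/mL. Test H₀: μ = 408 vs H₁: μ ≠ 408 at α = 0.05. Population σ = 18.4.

z = (x̄ - μ₀)/(σ/√n) = (412.0 - 408)/(18.4/√294) = 3.727. Critical value: ±1.96. Since |3.727| > 1.96, Reject H₀.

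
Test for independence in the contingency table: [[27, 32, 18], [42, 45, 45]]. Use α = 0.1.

χ² = 2.743. df = 2, critical = 4.605. Fail to reject H₀. No evidence of dependence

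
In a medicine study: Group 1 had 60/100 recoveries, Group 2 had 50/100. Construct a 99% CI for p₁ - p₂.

p̂₁ = 0.6, p̂₂ = 0.5. Difference = 0.1. CI = (-0.08, 0.28)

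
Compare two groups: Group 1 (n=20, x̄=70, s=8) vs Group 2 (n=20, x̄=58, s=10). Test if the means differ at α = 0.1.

Pooled sp = 9.06. t = 4.191, df = 38. Critical t = ±1.686. Reject H₀.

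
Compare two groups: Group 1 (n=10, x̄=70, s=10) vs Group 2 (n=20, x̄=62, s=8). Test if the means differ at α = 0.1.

Pooled sp = 8.69. t = 2.376, df = 28. Critical t = ±1.701. Reject H₀.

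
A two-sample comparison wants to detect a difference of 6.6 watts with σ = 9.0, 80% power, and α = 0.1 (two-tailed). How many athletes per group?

n per group = 2(z_α/2 + z_β)²σ²/d² = 2×(1.645 + 0.84)²×9.0²/6.6² = 23.0 → n = 23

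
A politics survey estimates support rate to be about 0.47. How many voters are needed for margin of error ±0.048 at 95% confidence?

n = z²p(1-p)/E² = 1.96²×0.47×0.53/0.048² = 415.3 → n = 416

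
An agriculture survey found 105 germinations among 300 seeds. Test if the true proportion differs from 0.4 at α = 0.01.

p̂ = 0.35, p₀ = 0.4. z = (p̂ - p₀)/√(p₀(1-p₀)/n) = -1.768. Critical: ±2.576. Fail to reject H₀.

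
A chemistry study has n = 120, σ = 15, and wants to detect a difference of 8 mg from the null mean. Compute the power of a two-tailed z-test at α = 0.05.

SE = σ/√n = 15/√120 = 1.369. Non-centrality λ = d/SE = 8/1.369 = 5.842. Power ≈ Φ(λ - z_{α/2}) = Φ(5.842 - 1.96) = Φ(3.882) = 1.0.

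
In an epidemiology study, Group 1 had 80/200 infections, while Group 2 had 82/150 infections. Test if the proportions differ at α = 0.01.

p̂₁ = 0.4, p̂₂ = 0.547, pooled p̂ = 0.463. z = -2.723. Critical: ±2.576. Reject H₀.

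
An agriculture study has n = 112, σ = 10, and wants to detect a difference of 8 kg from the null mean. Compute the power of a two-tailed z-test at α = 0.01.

SE = σ/√n = 10/√112 = 0.945. Non-centrality λ = d/SE = 8/0.945 = 8.466. Power ≈ Φ(λ - z_{α/2}) = Φ(8.466 - 2.576) = Φ(5.89) = 1.0.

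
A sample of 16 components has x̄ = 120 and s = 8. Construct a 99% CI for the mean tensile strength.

CI = x̄ ± t*(s/√n) = 120 ± 2.947(8/√16) = (114.11, 125.89)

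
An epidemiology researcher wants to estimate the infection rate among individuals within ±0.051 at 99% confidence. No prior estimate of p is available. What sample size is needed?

Conservative approach: use p = 0.5 (maximizes p(1-p) = 0.25). n = z²(0.25)/E² = 2.576²×0.25/0.051² = 637.8 → n = 638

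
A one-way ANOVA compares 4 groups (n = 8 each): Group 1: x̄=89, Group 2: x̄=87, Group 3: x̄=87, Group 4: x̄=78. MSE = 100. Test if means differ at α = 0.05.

Grand mean = 85.25. SS_between = 582.0, MS_between = 194.0. F = 1.94, F_crit ≈ 2.947. Fail to reject H₀.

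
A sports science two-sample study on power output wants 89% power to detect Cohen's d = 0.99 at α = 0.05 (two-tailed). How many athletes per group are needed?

z_{α/2} = 1.96, z_β = Φ⁻¹(0.89) = 1.227. For large effect (d = 0.99): n per group = 2(z_{α/2} + z_β)²/d² = 2(1.96 + 1.227)²/0.99² = 20.7 → 21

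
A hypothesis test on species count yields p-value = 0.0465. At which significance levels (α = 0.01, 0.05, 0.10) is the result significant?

p = 0.0465. Significant at: α = 0.05, 0.1.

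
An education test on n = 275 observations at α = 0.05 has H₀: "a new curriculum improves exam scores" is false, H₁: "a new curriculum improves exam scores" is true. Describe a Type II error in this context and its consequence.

Type II error: failing to reject H₀ when it is false — concluding that a new curriculum improves exam scores is not supported when in fact it is. Consequence: keeping the old curriculum when the new one would have helped students.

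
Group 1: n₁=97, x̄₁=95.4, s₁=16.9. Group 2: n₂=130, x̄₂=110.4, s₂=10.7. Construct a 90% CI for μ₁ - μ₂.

Difference = -15.0. SE = √(16.9²/97 + 10.7²/130) = 1.956. CI = (-18.22, -11.78)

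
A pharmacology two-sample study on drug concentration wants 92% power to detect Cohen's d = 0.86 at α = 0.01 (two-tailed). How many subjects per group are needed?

z_{α/2} = 2.576, z_β = Φ⁻¹(0.92) = 1.405. For large effect (d = 0.86): n per group = 2(z_{α/2} + z_β)²/d² = 2(2.576 + 1.405)²/0.86² = 42.9 → 43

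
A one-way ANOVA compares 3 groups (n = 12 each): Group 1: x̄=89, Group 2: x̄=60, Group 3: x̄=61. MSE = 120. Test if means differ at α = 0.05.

Grand mean = 70.0. SS_between = 6504.0, MS_between = 3252.0. F = 27.1, F_crit ≈ 3.285. Reject H₀.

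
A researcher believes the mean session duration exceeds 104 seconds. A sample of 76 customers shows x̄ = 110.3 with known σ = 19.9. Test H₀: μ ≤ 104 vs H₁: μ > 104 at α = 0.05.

z = 2.76. Critical value: 1.645. Reject H₀.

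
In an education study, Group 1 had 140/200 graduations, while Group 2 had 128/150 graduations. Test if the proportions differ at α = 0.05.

p̂₁ = 0.7, p̂₂ = 0.853, pooled p̂ = 0.766. z = -3.352. Critical: ±1.96. Reject H₀.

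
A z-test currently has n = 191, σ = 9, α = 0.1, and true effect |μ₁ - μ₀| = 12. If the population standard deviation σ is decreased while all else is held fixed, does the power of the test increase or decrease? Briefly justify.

Power increases: a smaller σ shrinks the standard error σ/√n, moving the sampling distribution under H₁ further from the critical value.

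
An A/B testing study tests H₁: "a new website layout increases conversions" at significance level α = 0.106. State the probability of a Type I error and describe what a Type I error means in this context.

P(Type I error) = α = 0.106. A Type I error is rejecting H₀ when H₀ is actually true (false positive) — here, concluding that a new website layout increases conversions when in fact this is not the case. Consequence: rolling out a layout that doesn't actually help — wasted engineering effort.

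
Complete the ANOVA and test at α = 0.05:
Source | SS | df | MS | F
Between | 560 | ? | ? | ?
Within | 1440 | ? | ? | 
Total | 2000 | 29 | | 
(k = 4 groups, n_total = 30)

df_between = 3, df_within = 26. MS_between = 186.67, MS_within = 55.38. F = 3.37, F_crit ≈ 2.975. Reject H₀.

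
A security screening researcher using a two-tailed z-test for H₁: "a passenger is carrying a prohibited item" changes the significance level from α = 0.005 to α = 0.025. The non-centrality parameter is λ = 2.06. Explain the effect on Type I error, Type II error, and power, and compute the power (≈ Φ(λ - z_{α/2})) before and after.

Increasing α from 0.005 to 0.025:
• Type I error rate increases (α is the Type I rate by definition).
• Critical value moves from z_{α/2} = 2.807 to 2.241, so power = Φ(λ - z_{α/2}) goes from Φ(2.06 - 2.807) = 0.228 to Φ(2.06 - 2.241) = 0.428.
• Type II error rate β = 1 - power therefore decreases (0.772 → 0.572).
Appropriate when false negatives are costly — here, letting a prohibited item through — security breach.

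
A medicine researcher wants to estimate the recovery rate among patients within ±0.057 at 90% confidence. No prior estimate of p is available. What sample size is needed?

Conservative approach: use p = 0.5 (maximizes p(1-p) = 0.25). n = z²(0.25)/E² = 1.645²×0.25/0.057² = 208.2 → n = 209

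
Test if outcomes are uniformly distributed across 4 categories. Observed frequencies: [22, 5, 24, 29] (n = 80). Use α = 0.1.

Expected = 20 each. χ² = Σ(O-E)²/E = 16.3. df = 3, critical value = 6.251. Reject H₀.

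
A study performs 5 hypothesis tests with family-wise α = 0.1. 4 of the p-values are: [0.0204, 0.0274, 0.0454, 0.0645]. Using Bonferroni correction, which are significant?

Bonferroni α = 0.1/5 = 0.02. None of the given p-values are significant.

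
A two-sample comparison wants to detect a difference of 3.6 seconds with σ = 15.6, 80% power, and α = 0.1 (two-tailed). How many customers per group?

n per group = 2(z_α/2 + z_β)²σ²/d² = 2×(1.645 + 0.84)²×15.6²/3.6² = 231.9 → n = 232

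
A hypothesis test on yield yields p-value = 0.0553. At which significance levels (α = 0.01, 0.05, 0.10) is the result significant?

p = 0.0553. Significant at: α = 0.1.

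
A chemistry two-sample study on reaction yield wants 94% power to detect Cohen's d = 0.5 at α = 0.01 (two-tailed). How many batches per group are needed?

z_{α/2} = 2.576, z_β = Φ⁻¹(0.94) = 1.555. For medium effect (d = 0.5): n per group = 2(z_{α/2} + z_β)²/d² = 2(2.576 + 1.555)²/0.5² = 136.5 → 137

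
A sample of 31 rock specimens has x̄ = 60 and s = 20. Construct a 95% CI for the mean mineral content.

CI = x̄ ± t*(s/√n) = 60 ± 2.042(20/√31) = (52.66, 67.34)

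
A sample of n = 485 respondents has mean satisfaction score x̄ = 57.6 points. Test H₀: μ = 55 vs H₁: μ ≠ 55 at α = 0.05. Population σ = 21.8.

z = (x̄ - μ₀)/(σ/√n) = (57.6 - 55)/(21.8/√485) = 2.627. Critical value: ±1.96. Since |2.627| > 1.96, Reject H₀.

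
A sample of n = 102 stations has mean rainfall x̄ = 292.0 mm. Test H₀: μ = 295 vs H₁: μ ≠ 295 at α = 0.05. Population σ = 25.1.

z = (x̄ - μ₀)/(σ/√n) = (292.0 - 295)/(25.1/√102) = -1.207. Critical value: ±1.96. Since |-1.207| ≤ 1.96, Fail to reject H₀.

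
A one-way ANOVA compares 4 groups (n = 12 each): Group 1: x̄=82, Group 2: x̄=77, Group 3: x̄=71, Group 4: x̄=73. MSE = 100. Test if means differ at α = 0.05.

Grand mean = 75.75. SS_between = 849.0, MS_between = 283.0. F = 2.83, F_crit ≈ 2.816. Reject H₀.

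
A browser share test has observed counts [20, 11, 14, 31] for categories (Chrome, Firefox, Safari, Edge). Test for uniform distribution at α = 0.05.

Expected = 19 each. χ² = Σ(O-E)²/E = 12.316. df = 3, critical value = 7.815. Reject H₀.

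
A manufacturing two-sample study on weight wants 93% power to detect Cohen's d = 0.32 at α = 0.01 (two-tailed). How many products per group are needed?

z_{α/2} = 2.576, z_β = Φ⁻¹(0.93) = 1.476. For small effect (d = 0.32): n per group = 2(z_{α/2} + z_β)²/d² = 2(2.576 + 1.476)²/0.32² = 320.7 → 321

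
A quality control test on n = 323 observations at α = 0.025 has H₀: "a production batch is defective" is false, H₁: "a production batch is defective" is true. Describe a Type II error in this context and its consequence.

Type II error: failing to reject H₀ when it is false — concluding that a production batch is defective is not supported when in fact it is. Consequence: shipping a defective batch — faulty products reach customers.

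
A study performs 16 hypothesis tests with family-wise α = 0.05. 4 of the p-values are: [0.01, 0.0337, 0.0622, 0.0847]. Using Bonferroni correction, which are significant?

Bonferroni α = 0.05/16 = 0.00313. None of the given p-values are significant.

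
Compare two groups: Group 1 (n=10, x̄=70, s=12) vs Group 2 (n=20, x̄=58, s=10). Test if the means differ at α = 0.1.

Pooled sp = 10.68. t = 2.9, df = 28. Critical t = ±1.701. Reject H₀.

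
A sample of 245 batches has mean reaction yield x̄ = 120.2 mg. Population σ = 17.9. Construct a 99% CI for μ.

CI = x̄ ± z*(σ/√n) = 120.2 ± 2.576(17.9/√245) = 120.2 ± 2.95 = (117.25, 123.15)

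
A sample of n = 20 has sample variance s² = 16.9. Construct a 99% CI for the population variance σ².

df = 19. χ²_{0.005} = 38.582, χ²_{0.995} = 6.844. CI for σ² = ((n-1)s²/χ²_{α/2}, (n-1)s²/χ²_{1-α/2}) = (19·16.9/38.582, 19·16.9/6.844) = (8.32, 46.92)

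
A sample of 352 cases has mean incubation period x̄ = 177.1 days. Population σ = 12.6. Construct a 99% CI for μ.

CI = x̄ ± z*(σ/√n) = 177.1 ± 2.576(12.6/√352) = 177.1 ± 1.73 = (175.37, 178.83)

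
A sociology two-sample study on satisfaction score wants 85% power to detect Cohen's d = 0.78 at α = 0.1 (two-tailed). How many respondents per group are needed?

z_{α/2} = 1.645, z_β = Φ⁻¹(0.85) = 1.036. For medium effect (d = 0.78): n per group = 2(z_{α/2} + z_β)²/d² = 2(1.645 + 1.036)²/0.78² = 23.6 → 24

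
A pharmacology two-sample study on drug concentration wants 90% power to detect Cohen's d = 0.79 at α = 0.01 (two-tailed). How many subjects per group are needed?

z_{α/2} = 2.576, z_β = Φ⁻¹(0.9) = 1.282. For medium effect (d = 0.79): n per group = 2(z_{α/2} + z_β)²/d² = 2(2.576 + 1.282)²/0.79² = 47.7 → 48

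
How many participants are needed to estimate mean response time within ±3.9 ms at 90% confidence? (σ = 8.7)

n = (z*σ/E)² = (1.645×8.7/3.9)² = 13.5 → n = 14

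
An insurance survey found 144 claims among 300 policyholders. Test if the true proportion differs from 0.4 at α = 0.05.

p̂ = 0.48, p₀ = 0.4. z = (p̂ - p₀)/√(p₀(1-p₀)/n) = 2.828. Critical: ±1.96. Reject H₀.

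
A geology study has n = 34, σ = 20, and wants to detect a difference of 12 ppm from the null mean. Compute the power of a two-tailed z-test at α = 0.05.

SE = σ/√n = 20/√34 = 3.43. Non-centrality λ = d/SE = 12/3.43 = 3.499. Power ≈ Φ(λ - z_{α/2}) = Φ(3.499 - 1.96) = Φ(1.539) = 0.938.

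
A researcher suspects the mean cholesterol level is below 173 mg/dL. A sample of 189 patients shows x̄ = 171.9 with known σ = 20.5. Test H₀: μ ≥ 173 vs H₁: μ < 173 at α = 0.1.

z = -0.738. Critical value: -1.28. Fail to reject H₀.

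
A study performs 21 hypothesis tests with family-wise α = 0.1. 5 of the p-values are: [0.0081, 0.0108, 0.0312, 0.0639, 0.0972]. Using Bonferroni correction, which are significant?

Bonferroni α = 0.1/21 = 0.00476. None of the given p-values are significant.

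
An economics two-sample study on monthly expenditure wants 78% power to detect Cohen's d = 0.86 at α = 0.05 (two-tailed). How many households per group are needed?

z_{α/2} = 1.96, z_β = Φ⁻¹(0.78) = 0.772. For large effect (d = 0.86): n per group = 2(z_{α/2} + z_β)²/d² = 2(1.96 + 0.772)²/0.86² = 20.2 → 21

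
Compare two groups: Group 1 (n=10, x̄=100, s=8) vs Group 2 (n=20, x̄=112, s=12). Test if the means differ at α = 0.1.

Pooled sp = 10.88. t = -2.849, df = 28. Critical t = ±1.701. Reject H₀.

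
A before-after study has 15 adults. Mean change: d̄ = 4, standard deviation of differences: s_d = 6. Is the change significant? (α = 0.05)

t = d̄/(s_d/√n) = 4/(6/√15) = 2.582. df = 14, critical t = ±2.145. Reject H₀.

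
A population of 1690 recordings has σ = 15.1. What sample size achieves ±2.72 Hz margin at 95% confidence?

Without FPC: n₀ = (1.96×15.1/2.72)² = 118.394. With FPC: n = n₀N/(n₀+N-1) = 110.7 → n = 111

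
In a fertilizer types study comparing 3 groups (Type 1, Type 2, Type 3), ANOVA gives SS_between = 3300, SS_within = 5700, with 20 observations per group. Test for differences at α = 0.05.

df_between = 2, df_within = 57. F = MS_between/MS_within = 1650.0/100.0 = 16.5. F_crit ≈ 3.159. Reject H₀. At least one mean differs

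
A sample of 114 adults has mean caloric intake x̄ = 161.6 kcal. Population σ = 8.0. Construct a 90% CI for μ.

CI = x̄ ± z*(σ/√n) = 161.6 ± 1.645(8.0/√114) = 161.6 ± 1.23 = (160.37, 162.83)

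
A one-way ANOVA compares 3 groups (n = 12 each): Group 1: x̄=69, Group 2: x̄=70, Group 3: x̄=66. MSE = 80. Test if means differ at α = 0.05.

Grand mean = 68.33. SS_between = 104.0, MS_between = 52.0. F = 0.65, F_crit ≈ 3.285. Fail to reject H₀.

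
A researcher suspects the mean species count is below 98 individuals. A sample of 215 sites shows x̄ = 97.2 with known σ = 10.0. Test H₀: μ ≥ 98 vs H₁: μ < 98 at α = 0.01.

z = -1.173. Critical value: -2.33. Fail to reject H₀.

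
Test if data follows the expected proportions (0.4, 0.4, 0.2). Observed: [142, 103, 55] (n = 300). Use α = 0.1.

Expected: [120.0, 120.0, 60.0]. χ² = 6.858. df = 2, critical = 4.605. Reject H₀.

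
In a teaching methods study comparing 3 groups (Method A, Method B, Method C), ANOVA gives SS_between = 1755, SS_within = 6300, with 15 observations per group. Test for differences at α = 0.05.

df_between = 2, df_within = 42. F = MS_between/MS_within = 877.5/150.0 = 5.85. F_crit ≈ 3.22. Reject H₀. At least one mean differs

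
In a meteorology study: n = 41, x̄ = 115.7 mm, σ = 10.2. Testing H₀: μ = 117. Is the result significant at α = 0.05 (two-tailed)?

z = (115.7 - 117)/(10.2/√41) = -0.816. Since |z| ≤ 1.96, not significant at α = 0.05.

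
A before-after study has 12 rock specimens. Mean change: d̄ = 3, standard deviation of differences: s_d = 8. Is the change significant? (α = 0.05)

t = d̄/(s_d/√n) = 3/(8/√12) = 1.299. df = 11, critical t = ±2.201. Fail to reject H₀.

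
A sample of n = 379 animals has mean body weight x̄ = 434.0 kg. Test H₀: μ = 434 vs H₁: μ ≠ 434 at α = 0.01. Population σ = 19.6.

z = (x̄ - μ₀)/(σ/√n) = (434.0 - 434)/(19.6/√379) = 0.0. Critical value: ±2.576. Since |0.0| ≤ 2.576, Fail to reject H₀.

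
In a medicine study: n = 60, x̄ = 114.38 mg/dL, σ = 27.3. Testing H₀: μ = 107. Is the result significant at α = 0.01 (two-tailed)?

z = (114.38 - 107)/(27.3/√60) = 2.094. Since |z| ≤ 2.576, not significant at α = 0.01.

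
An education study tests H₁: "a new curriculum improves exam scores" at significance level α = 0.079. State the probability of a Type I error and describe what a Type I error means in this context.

P(Type I error) = α = 0.079. A Type I error is rejecting H₀ when H₀ is actually true (false positive) — here, concluding that a new curriculum improves exam scores when in fact this is not the case. Consequence: adopting a curriculum that gives no real benefit — disruption for nothing.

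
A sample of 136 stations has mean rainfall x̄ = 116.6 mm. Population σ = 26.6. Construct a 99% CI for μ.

CI = x̄ ± z*(σ/√n) = 116.6 ± 2.576(26.6/√136) = 116.6 ± 5.88 = (110.72, 122.48)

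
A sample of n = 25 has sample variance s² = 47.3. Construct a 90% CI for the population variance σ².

df = 24. χ²_{0.05} = 36.415, χ²_{0.95} = 13.848. CI for σ² = ((n-1)s²/χ²_{α/2}, (n-1)s²/χ²_{1-α/2}) = (24·47.3/36.415, 24·47.3/13.848) = (31.17, 81.98)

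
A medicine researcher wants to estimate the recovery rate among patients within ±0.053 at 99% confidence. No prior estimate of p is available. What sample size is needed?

Conservative approach: use p = 0.5 (maximizes p(1-p) = 0.25). n = z²(0.25)/E² = 2.576²×0.25/0.053² = 590.6 → n = 591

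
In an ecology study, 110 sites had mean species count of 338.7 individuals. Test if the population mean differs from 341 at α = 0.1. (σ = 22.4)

z = (x̄ - μ₀)/(σ/√n) = (338.7 - 341)/(22.4/√110) = -1.077. Critical value: ±1.645. Since |-1.077| ≤ 1.645, Fail to reject H₀.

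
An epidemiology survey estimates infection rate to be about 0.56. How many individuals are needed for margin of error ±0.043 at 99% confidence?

n = z²p(1-p)/E² = 2.576²×0.56×0.44/0.043² = 884.3 → n = 885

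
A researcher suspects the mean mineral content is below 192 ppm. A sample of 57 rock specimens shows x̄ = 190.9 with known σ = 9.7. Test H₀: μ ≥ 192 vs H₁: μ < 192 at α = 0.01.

z = -0.856. Critical value: -2.33. Fail to reject H₀.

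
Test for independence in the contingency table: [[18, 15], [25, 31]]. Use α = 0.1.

χ² = 0.815. df = 1, critical = 2.706. Fail to reject H₀. No evidence of dependence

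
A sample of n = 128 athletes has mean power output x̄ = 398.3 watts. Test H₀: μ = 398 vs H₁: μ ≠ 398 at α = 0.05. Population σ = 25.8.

z = (x̄ - μ₀)/(σ/√n) = (398.3 - 398)/(25.8/√128) = 0.132. Critical value: ±1.96. Since |0.132| ≤ 1.96, Fail to reject H₀.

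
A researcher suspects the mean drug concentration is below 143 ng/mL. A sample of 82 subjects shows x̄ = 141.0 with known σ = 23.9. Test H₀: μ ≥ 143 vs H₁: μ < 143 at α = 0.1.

z = -0.758. Critical value: -1.28. Fail to reject H₀.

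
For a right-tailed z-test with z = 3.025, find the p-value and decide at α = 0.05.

p = P(Z > 3.025) = 1 - Φ(3.025) ≈ 0.0012. Since p < 0.05, reject H₀ (significant) at α = 0.05.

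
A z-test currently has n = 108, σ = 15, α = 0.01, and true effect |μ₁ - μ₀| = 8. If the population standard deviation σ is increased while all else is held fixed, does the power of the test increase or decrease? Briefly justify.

Power decreases: a larger σ inflates the standard error σ/√n, pulling the sampling distribution under H₁ back toward the critical value.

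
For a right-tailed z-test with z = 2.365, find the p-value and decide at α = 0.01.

p = P(Z > 2.365) = 1 - Φ(2.365) ≈ 0.009. Since p < 0.01, reject H₀ (significant) at α = 0.01.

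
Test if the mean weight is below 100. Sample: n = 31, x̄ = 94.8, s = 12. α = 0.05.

t = (94.8 - 100)/(12/√31) = -2.413, df = 30. Critical t = -1.697. Reject H₀.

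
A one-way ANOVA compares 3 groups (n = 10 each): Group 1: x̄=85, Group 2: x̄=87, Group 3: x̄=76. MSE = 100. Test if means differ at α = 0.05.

Grand mean = 82.67. SS_between = 686.67, MS_between = 343.33. F = 3.433, F_crit ≈ 3.354. Reject H₀.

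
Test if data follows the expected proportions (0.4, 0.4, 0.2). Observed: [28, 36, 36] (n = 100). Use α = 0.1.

Expected: [40.0, 40.0, 20.0]. χ² = 16.8. df = 2, critical = 4.605. Reject H₀.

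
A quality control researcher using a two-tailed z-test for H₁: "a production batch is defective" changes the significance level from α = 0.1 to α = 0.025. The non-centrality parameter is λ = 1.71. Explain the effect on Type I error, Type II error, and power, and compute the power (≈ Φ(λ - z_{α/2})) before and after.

Decreasing α from 0.1 to 0.025:
• Type I error rate decreases (α is the Type I rate by definition).
• Critical value moves from z_{α/2} = 1.645 to 2.241, so power = Φ(λ - z_{α/2}) goes from Φ(1.71 - 1.645) = 0.526 to Φ(1.71 - 2.241) = 0.298.
• Type II error rate β = 1 - power therefore increases (0.474 → 0.702).
Appropriate when false positives are costly — here, scrapping a good batch — wasted material and cost for no reason.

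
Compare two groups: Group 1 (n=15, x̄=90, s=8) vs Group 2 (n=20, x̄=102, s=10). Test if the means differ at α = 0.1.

Pooled sp = 9.2. t = -3.817, df = 33. Critical t = ±1.692. Reject H₀.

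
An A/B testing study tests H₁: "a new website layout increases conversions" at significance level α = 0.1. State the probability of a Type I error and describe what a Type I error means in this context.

P(Type I error) = α = 0.1. A Type I error is rejecting H₀ when H₀ is actually true (false positive) — here, concluding that a new website layout increases conversions when in fact this is not the case. Consequence: rolling out a layout that doesn't actually help — wasted engineering effort.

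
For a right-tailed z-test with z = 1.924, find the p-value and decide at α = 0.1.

p = P(Z > 1.924) = 1 - Φ(1.924) ≈ 0.0272. Since p < 0.1, reject H₀ (significant) at α = 0.1.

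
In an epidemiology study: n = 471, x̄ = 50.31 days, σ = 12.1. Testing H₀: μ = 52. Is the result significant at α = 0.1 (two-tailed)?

z = (50.31 - 52)/(12.1/√471) = -3.031. Since |z| > 1.645, significant at α = 0.1.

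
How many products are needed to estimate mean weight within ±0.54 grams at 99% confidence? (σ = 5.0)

n = (z*σ/E)² = (2.576×5.0/0.54)² = 568.9 → n = 569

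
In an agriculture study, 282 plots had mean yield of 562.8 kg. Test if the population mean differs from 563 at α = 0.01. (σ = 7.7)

z = (x̄ - μ₀)/(σ/√n) = (562.8 - 563)/(7.7/√282) = -0.436. Critical value: ±2.576. Since |-0.436| ≤ 2.576, Fail to reject H₀.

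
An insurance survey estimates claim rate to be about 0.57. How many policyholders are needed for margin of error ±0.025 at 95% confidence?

n = z²p(1-p)/E² = 1.96²×0.57×0.43/0.025² = 1506.5 → n = 1507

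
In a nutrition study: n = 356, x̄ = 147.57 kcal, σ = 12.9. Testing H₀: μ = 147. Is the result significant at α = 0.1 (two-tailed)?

z = (147.57 - 147)/(12.9/√356) = 0.834. Since |z| ≤ 1.645, not significant at α = 0.1.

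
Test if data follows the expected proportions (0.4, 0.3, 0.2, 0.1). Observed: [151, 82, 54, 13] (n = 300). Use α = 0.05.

Expected: [120.0, 90.0, 60.0, 30.0]. χ² = 18.953. df = 3, critical = 7.815. Reject H₀.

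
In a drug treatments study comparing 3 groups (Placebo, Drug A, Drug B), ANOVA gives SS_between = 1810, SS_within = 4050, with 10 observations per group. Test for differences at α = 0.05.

df_between = 2, df_within = 27. F = MS_between/MS_within = 905.0/150.0 = 6.033. F_crit ≈ 3.354. Reject H₀. At least one mean differs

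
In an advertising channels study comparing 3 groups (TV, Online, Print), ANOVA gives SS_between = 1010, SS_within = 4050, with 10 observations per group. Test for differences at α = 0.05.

df_between = 2, df_within = 27. F = MS_between/MS_within = 505.0/150.0 = 3.367. F_crit ≈ 3.354. Reject H₀. At least one mean differs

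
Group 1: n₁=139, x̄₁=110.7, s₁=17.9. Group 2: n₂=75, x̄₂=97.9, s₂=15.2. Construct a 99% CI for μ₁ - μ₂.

Difference = 12.8. SE = √(17.9²/139 + 15.2²/75) = 2.321. CI = (6.82, 18.78)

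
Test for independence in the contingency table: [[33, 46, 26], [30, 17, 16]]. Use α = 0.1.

χ² = 5.731. df = 2, critical = 4.605. Reject H₀. Variables are dependent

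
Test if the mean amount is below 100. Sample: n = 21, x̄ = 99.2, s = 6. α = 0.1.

t = (99.2 - 100)/(6/√21) = -0.611, df = 20. Critical t = -1.325. Fail to reject H₀.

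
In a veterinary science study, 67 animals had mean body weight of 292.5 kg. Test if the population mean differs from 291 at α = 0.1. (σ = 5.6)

z = (x̄ - μ₀)/(σ/√n) = (292.5 - 291)/(5.6/√67) = 2.193. Critical value: ±1.645. Since |2.193| > 1.645, Reject H₀.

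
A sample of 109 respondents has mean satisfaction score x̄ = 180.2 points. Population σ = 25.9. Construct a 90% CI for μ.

CI = x̄ ± z*(σ/√n) = 180.2 ± 1.645(25.9/√109) = 180.2 ± 4.08 = (176.12, 184.28)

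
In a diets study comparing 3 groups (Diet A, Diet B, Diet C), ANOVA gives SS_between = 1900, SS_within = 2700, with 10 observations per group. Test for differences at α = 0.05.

df_between = 2, df_within = 27. F = MS_between/MS_within = 950.0/100.0 = 9.5. F_crit ≈ 3.354. Reject H₀. At least one mean differs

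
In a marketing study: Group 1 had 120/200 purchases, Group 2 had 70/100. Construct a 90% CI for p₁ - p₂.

p̂₁ = 0.6, p̂₂ = 0.7. Difference = -0.1. CI = (-0.194, -0.006)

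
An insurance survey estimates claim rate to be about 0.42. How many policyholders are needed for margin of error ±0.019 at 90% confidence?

n = z²p(1-p)/E² = 1.645²×0.42×0.58/0.019² = 1826.005 → n = 1827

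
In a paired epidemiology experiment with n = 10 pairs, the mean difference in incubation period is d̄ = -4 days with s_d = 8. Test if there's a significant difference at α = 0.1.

t = d̄/(s_d/√n) = -4/(8/√10) = -1.581. df = 9, critical t = ±1.833. Fail to reject H₀.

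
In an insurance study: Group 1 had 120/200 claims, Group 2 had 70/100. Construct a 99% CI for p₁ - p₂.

p̂₁ = 0.6, p̂₂ = 0.7. Difference = -0.1. CI = (-0.248, 0.048)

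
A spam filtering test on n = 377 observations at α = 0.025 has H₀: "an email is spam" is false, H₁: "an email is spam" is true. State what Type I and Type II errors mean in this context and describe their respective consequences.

Type I (false positive): concluding that an email is spam when it is not — a legitimate email is sent to the spam folder and the user misses it. Type II (false negative): failing to conclude that an email is spam when it is — a spam email lands in the inbox. Which is costlier depends on domain priorities and is a judgement call rather than a statistical fact.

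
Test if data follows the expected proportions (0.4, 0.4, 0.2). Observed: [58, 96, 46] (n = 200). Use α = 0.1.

Expected: [80.0, 80.0, 40.0]. χ² = 10.15. df = 2, critical = 4.605. Reject H₀.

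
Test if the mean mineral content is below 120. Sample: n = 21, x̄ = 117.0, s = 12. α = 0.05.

t = (117.0 - 120)/(12/√21) = -1.146, df = 20. Critical t = -1.725. Fail to reject H₀.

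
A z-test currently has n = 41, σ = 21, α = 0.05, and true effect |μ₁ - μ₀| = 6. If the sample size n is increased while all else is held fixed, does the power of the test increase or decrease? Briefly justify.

Power increases: a larger n shrinks the standard error σ/√n, moving the sampling distribution under H₁ further from the critical value.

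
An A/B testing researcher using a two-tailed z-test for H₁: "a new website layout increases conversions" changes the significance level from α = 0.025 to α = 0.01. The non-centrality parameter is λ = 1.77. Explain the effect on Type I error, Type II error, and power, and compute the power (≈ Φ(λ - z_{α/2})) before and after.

Decreasing α from 0.025 to 0.01:
• Type I error rate decreases (α is the Type I rate by definition).
• Critical value moves from z_{α/2} = 2.241 to 2.576, so power = Φ(λ - z_{α/2}) goes from Φ(1.77 - 2.241) = 0.319 to Φ(1.77 - 2.576) = 0.21.
• Type II error rate β = 1 - power therefore increases (0.681 → 0.79).
Appropriate when false positives are costly — here, rolling out a layout that doesn't actually help — wasted engineering effort.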